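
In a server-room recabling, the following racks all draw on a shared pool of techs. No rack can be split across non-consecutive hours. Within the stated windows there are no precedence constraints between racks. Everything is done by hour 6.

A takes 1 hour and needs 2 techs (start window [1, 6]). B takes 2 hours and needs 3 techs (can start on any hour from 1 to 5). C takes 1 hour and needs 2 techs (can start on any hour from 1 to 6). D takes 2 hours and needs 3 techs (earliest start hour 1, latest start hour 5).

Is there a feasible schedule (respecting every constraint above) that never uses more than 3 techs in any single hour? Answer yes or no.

yes

Schedule A@1, B@2, C@4, D@5: h1:2  h2:3  h3:3  h4:2  h5:3  h6:3 — peak 3 ≤ 3.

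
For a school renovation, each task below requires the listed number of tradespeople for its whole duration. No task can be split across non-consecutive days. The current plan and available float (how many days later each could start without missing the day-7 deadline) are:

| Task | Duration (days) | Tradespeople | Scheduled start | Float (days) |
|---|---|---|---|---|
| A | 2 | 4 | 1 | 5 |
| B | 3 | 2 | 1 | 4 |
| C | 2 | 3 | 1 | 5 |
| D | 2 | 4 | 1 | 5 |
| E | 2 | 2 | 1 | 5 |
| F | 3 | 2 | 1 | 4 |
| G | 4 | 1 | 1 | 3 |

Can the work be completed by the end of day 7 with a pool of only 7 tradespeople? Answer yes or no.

Schedule A@1, B@1, C@3, D@5, E@3, F@5, G@4: d1:6  d2:6  d3:7  d4:6  d5:7  d6:7  d7:3 — peak 7 ≤ 7.

yes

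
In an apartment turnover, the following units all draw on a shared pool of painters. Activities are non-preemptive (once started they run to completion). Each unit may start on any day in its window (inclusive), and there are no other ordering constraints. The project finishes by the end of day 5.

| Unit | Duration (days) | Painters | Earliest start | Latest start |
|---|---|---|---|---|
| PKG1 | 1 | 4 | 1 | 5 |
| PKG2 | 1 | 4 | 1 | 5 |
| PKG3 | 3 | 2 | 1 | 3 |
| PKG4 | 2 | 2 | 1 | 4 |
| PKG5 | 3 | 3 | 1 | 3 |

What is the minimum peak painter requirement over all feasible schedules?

6

Early-start (PKG1@1, PKG2@1, PKG3@1, PKG4@1, PKG5@1) gives peak 15: d1:15  d2:7  d3:5  d4:0  d5:0.
Shift PKG2→2, PKG4→4, PKG5→3.
Schedule PKG1@1, PKG2@2, PKG3@1, PKG4@4, PKG5@3: d1:6  d2:6  d3:5  d4:5  d5:5 — peak 6.
Total painter-days = 27 over 5 days ⇒ peak ≥ ⌈27/5⌉ = 6, so 6 is optimal.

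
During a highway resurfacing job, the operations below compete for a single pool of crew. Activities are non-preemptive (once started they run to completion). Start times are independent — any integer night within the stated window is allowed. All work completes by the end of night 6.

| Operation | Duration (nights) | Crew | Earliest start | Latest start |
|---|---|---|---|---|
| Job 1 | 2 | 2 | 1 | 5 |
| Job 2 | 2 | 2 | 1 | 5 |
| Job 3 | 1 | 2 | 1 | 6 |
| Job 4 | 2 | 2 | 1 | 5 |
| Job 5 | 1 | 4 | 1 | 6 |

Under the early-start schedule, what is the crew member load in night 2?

At early start, night 2 has: Job 1, Job 2, Job 4.
Demand: 2 + 2 + 2 = 6.

6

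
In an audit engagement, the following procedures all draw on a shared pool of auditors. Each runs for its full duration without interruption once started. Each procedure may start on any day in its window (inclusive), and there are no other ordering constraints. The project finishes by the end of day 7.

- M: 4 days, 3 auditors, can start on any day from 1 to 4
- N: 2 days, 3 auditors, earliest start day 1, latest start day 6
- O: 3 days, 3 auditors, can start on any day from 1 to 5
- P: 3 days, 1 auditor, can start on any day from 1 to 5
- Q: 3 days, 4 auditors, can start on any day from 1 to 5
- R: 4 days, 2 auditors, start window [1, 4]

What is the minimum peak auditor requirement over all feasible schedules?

8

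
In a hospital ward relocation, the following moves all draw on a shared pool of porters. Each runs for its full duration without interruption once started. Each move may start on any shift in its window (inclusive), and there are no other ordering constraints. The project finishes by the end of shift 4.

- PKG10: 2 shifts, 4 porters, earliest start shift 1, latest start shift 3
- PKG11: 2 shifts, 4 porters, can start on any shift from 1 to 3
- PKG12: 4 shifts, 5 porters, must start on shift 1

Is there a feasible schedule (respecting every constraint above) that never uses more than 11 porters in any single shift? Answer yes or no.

yes

Schedule PKG10@1, PKG11@3, PKG12@1: s1:9  s2:9  s3:9  s4:9 — peak 9 ≤ 11.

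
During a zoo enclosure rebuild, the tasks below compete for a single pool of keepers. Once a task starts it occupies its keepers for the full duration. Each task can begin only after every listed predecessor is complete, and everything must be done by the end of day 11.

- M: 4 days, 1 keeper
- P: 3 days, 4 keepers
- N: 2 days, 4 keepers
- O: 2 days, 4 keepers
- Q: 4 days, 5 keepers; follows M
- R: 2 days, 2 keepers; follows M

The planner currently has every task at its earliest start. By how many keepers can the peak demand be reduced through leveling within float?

7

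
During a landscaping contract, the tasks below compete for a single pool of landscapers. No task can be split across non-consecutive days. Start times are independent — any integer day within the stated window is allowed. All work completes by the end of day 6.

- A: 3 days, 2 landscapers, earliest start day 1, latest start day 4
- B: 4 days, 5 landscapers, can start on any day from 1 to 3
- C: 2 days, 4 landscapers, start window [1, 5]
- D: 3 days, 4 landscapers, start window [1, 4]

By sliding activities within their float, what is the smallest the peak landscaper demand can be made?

9

Early-start (A@1, B@1, C@1, D@1) gives peak 15: d1:15  d2:15  d3:11  d4:5  d5:0  d6:0.
Shift C→5, D→4.
Schedule A@1, B@1, C@5, D@4: d1:7  d2:7  d3:7  d4:9  d5:8  d6:8 — peak 9.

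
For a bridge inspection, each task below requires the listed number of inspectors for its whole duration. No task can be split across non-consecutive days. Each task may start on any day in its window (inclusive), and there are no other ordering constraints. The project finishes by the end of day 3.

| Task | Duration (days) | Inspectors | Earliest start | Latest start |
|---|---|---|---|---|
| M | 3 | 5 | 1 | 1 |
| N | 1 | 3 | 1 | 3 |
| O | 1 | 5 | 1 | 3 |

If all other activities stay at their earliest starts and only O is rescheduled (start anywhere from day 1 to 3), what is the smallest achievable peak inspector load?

10

O@1: d1:13  d2:5  d3:5 → peak 13
O@2: d1:8  d2:10  d3:5 → peak 10
O@3: d1:8  d2:5  d3:10 → peak 10
Best is O@2, peak 10.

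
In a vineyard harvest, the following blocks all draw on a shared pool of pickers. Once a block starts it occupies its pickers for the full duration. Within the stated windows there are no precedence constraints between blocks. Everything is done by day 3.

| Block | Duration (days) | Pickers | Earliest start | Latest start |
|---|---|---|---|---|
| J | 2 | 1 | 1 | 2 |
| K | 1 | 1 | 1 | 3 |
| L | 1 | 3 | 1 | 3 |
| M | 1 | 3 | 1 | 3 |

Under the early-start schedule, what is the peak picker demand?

8

Early-start schedule: J@1, K@1, L@1, M@1.
Load per day: day 1: 8, day 2: 1, day 3: 0.
Peak is 8.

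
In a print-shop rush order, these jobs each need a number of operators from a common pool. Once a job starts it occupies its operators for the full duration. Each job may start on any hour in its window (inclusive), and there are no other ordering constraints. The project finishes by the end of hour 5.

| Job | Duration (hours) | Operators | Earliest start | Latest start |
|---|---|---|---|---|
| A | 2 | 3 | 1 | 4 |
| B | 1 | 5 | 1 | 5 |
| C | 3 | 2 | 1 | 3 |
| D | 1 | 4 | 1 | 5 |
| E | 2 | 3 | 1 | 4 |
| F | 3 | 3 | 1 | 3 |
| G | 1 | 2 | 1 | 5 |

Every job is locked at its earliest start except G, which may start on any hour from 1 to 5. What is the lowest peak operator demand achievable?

G@1: h1:22  h2:11  h3:5  h4:0  h5:0 → peak 22
G@2: h1:20  h2:13  h3:5  h4:0  h5:0 → peak 20
G@3: h1:20  h2:11  h3:7  h4:0  h5:0 → peak 20
G@4: h1:20  h2:11  h3:5  h4:2  h5:0 → peak 20
G@5: h1:20  h2:11  h3:5  h4:0  h5:2 → peak 20
Best is G@2, peak 20.

20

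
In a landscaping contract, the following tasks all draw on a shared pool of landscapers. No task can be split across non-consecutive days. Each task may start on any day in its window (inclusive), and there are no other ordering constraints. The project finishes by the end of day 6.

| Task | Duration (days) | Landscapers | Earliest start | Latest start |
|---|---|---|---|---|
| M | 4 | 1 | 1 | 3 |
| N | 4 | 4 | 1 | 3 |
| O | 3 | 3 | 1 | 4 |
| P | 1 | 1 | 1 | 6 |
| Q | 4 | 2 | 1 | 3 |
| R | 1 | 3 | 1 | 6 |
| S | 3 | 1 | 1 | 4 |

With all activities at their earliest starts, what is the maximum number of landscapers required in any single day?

15

Early-start schedule: M@1, N@1, O@1, P@1, Q@1, R@1, S@1.
Load per day: day 1: 15, day 2: 11, day 3: 11, day 4: 7, day 5: 0, day 6: 0.
Peak is 15.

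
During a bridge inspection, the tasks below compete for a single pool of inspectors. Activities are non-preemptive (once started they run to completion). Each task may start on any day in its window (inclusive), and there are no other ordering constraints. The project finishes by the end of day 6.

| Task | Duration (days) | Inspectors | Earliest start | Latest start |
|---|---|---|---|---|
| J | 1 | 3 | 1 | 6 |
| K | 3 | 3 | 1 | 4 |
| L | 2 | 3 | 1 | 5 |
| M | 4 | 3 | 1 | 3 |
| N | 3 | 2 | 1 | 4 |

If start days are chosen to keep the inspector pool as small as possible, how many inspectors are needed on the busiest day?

8

Early-start (J@1, K@1, L@1, M@1, N@1) gives peak 14: d1:14  d2:11  d3:8  d4:3  d5:0  d6:0.
Shift L→4, M→2.
Schedule J@1, K@1, L@4, M@2, N@1: d1:8  d2:8  d3:8  d4:6  d5:6  d6:0 — peak 8.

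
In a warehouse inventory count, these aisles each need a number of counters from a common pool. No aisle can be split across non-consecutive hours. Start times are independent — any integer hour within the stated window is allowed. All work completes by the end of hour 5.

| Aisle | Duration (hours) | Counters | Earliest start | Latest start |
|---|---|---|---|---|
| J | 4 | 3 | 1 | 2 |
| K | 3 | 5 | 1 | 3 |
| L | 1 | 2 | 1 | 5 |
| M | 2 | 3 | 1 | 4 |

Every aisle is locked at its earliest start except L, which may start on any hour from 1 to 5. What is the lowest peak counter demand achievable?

L@1: h1:13  h2:11  h3:8  h4:3  h5:0 → peak 13
L@2: h1:11  h2:13  h3:8  h4:3  h5:0 → peak 13
L@3: h1:11  h2:11  h3:10  h4:3  h5:0 → peak 11
L@4: h1:11  h2:11  h3:8  h4:5  h5:0 → peak 11
L@5: h1:11  h2:11  h3:8  h4:3  h5:2 → peak 11
Best is L@3, peak 11.

11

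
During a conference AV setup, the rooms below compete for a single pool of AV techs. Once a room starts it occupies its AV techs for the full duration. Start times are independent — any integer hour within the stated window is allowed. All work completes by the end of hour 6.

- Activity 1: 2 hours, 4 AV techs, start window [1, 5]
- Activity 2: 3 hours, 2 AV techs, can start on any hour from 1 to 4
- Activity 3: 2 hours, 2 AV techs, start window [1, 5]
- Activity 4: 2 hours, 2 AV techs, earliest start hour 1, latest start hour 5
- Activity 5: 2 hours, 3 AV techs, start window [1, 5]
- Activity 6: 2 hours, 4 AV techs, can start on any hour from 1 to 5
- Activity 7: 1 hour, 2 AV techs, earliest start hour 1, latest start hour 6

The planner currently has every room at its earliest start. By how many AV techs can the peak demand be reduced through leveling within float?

12

Early-start peak: h1:19  h2:17  h3:2  h4:0  h5:0  h6:0 ⇒ 19.
Leveled (Activity 1@1, Activity 2@1, Activity 3@3, Activity 4@3, Activity 5@4, Activity 6@5, Activity 7@6): h1:6  h2:6  h3:6  h4:7  h5:7  h6:6 ⇒ 7.
Reduction 19 − 7 = 12.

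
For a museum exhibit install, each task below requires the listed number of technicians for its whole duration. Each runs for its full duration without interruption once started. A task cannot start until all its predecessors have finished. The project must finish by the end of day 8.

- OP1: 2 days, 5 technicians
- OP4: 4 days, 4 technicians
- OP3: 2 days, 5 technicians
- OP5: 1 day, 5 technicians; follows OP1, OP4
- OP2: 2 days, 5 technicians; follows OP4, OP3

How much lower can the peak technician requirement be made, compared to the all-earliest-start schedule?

5

Early-start peak: d1:14  d2:14  d3:4  d4:4  d5:10  d6:5  d7:0  d8:0 ⇒ 14.
Leveled (OP1@1, OP4@1, OP3@3, OP5@5, OP2@6): d1:9  d2:9  d3:9  d4:9  d5:5  d6:5  d7:5  d8:0 ⇒ 9.
Reduction 14 − 9 = 5.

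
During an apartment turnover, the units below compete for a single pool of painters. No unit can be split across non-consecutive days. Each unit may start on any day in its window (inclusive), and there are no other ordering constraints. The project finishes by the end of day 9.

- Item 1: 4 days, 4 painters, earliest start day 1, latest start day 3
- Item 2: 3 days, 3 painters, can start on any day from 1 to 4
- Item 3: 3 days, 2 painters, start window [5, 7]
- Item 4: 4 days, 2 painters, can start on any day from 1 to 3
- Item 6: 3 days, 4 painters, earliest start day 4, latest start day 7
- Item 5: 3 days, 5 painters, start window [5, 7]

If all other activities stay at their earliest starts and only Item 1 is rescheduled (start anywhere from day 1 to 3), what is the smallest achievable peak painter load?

Item 1@1: d1:9  d2:9  d3:9  d4:10  d5:11  d6:11  d7:7  d8:0  d9:0 → peak 11
Item 1@2: d1:5  d2:9  d3:9  d4:10  d5:15  d6:11  d7:7  d8:0  d9:0 → peak 15
Item 1@3: d1:5  d2:5  d3:9  d4:10  d5:15  d6:15  d7:7  d8:0  d9:0 → peak 15
Best is Item 1@1, peak 11.

11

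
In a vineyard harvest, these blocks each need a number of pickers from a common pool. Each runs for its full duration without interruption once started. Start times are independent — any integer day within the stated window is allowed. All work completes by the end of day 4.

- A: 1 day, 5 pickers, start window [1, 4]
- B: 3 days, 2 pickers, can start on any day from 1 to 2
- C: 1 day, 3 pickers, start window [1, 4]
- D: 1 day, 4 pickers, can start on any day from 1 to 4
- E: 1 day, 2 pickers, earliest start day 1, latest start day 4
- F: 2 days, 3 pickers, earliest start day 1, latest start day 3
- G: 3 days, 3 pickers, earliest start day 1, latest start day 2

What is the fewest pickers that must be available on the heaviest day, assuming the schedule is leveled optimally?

9

Early-start (A@1, B@1, C@1, D@1, E@1, F@1, G@1) gives peak 22: d1:22  d2:8  d3:5  d4:0.
Shift C→4, D→2, F→3, G→2.
Schedule A@1, B@1, C@4, D@2, E@1, F@3, G@2: d1:9  d2:9  d3:8  d4:9 — peak 9.
Total picker-days = 35 over 4 days ⇒ peak ≥ ⌈35/4⌉ = 9, so 9 is optimal.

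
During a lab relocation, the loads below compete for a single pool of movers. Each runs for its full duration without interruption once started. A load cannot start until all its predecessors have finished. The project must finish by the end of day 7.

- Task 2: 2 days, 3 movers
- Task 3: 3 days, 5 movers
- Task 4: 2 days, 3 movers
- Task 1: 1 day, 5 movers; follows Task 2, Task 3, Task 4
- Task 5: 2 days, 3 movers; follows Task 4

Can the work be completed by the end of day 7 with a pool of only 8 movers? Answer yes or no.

Schedule Task 2@1, Task 3@1, Task 4@3, Task 1@5, Task 5@5: d1:8  d2:8  d3:8  d4:3  d5:8  d6:3  d7:0 — peak 8 ≤ 8.

yes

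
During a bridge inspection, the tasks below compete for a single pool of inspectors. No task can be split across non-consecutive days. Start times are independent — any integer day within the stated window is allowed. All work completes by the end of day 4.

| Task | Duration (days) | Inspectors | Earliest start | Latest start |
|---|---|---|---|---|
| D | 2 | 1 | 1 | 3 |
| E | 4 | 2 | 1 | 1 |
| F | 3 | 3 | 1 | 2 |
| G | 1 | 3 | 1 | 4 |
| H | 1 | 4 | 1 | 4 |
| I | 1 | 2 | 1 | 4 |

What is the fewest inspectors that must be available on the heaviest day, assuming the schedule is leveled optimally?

8

Early-start (D@1, E@1, F@1, G@1, H@1, I@1) gives peak 15: d1:15  d2:6  d3:5  d4:2.
Shift G→3, H→4.
Schedule D@1, E@1, F@1, G@3, H@4, I@1: d1:8  d2:6  d3:8  d4:6 — peak 8.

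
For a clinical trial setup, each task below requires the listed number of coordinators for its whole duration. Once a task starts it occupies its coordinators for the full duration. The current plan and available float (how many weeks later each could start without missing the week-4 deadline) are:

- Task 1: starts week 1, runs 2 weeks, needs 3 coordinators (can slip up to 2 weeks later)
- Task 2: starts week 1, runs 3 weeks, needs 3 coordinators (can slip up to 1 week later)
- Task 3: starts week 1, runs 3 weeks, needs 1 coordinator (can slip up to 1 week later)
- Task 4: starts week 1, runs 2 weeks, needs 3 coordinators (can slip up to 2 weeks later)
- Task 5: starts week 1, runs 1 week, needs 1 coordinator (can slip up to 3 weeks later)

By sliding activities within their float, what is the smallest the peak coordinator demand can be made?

Early-start (Task 1@1, Task 2@1, Task 3@1, Task 4@1, Task 5@1) gives peak 11: w1:11  w2:10  w3:4  w4:0.
Shift Task 4→3, Task 5→4.
Schedule Task 1@1, Task 2@1, Task 3@1, Task 4@3, Task 5@4: w1:7  w2:7  w3:7  w4:4 — peak 7.
Total coordinator-weeks = 25 over 4 weeks ⇒ peak ≥ ⌈25/4⌉ = 7, so 7 is optimal.

7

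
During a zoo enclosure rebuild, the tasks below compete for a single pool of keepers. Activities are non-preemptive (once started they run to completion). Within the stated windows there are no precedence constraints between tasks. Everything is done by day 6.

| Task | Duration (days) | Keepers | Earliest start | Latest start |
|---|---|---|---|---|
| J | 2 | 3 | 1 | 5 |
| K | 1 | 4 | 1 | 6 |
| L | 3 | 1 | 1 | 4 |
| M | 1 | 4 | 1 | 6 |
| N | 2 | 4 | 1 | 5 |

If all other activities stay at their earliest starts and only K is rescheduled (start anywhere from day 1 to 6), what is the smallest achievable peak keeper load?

K@1: d1:16  d2:8  d3:1  d4:0  d5:0  d6:0 → peak 16
K@2: d1:12  d2:12  d3:1  d4:0  d5:0  d6:0 → peak 12
K@3: d1:12  d2:8  d3:5  d4:0  d5:0  d6:0 → peak 12
K@4: d1:12  d2:8  d3:1  d4:4  d5:0  d6:0 → peak 12
K@5: d1:12  d2:8  d3:1  d4:0  d5:4  d6:0 → peak 12
K@6: d1:12  d2:8  d3:1  d4:0  d5:0  d6:4 → peak 12
Best is K@2, peak 12.

12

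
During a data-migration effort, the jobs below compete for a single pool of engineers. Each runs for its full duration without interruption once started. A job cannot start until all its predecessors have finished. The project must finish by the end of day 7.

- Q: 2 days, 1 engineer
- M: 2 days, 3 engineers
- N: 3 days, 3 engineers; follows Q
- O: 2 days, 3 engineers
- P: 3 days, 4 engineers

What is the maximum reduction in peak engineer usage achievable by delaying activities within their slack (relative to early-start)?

Early-start peak: d1:11  d2:11  d3:7  d4:3  d5:3  d6:0  d7:0 ⇒ 11.
Leveled (Q@1, M@4, N@4, O@6, P@1): d1:5  d2:5  d3:4  d4:6  d5:6  d6:6  d7:3 ⇒ 6.
Reduction 11 − 6 = 5.

5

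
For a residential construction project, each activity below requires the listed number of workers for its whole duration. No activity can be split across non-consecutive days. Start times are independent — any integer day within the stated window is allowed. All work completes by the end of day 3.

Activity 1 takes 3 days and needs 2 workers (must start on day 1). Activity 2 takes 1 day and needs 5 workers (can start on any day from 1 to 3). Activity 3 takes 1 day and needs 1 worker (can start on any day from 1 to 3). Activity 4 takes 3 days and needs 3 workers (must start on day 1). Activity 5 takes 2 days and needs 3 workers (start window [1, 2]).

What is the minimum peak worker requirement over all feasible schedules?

10

Early-start (Activity 1@1, Activity 2@1, Activity 3@1, Activity 4@1, Activity 5@1) gives peak 14: d1:14  d2:8  d3:5.
Shift Activity 3→2, Activity 5→2.
Schedule Activity 1@1, Activity 2@1, Activity 3@2, Activity 4@1, Activity 5@2: d1:10  d2:9  d3:8 — peak 10.
No arrangement of the 18 feasible schedules does better.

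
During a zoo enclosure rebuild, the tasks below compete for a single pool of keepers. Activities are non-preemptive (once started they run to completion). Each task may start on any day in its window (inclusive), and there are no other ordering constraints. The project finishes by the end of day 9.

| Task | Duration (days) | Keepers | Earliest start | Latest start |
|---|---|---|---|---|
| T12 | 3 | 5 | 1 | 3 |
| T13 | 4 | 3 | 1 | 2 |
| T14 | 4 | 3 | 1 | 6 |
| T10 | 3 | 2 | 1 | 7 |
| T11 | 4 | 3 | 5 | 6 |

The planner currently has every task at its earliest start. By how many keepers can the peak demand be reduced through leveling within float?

5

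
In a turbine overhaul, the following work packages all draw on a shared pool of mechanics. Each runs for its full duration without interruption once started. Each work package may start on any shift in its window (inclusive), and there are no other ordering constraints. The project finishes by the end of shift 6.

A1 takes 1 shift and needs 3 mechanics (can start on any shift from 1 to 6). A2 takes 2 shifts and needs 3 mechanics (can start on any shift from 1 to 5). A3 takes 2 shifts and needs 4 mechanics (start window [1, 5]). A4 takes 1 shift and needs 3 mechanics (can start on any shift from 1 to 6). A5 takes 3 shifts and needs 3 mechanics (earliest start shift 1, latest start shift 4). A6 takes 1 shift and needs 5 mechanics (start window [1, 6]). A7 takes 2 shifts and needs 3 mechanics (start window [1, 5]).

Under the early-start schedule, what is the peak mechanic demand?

Early-start schedule: A1@1, A2@1, A3@1, A4@1, A5@1, A6@1, A7@1.
Load per shift: shift 1: 24, shift 2: 13, shift 3: 3, shift 4: 0, shift 5: 0, shift 6: 0.
Peak is 24.

24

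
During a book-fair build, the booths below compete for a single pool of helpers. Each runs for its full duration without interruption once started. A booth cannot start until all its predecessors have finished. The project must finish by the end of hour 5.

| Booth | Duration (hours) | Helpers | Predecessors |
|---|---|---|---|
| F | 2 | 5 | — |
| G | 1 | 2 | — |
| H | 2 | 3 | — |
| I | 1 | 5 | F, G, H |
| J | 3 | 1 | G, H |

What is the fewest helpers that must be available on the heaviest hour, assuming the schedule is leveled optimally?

Early-start (F@1, G@1, H@1, I@3, J@3) gives peak 10: h1:10  h2:8  h3:6  h4:1  h5:1.
Shift F→3, I→5.
Schedule F@3, G@1, H@1, I@5, J@3: h1:5  h2:3  h3:6  h4:6  h5:6 — peak 6.
Total helper-hours = 26 over 5 hours ⇒ peak ≥ ⌈26/5⌉ = 6, so 6 is optimal.

6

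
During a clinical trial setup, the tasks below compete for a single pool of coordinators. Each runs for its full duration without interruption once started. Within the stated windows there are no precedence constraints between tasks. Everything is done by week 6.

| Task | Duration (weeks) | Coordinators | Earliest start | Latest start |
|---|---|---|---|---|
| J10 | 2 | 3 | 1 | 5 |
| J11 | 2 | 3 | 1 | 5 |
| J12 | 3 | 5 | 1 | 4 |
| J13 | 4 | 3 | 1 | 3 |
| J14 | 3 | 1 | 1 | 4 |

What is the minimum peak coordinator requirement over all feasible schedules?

8

Early-start (J10@1, J11@1, J12@1, J13@1, J14@1) gives peak 15: w1:15  w2:15  w3:9  w4:3  w5:0  w6:0.
Shift J12→4, J13→3.
Schedule J10@1, J11@1, J12@4, J13@3, J14@1: w1:7  w2:7  w3:4  w4:8  w5:8  w6:8 — peak 8.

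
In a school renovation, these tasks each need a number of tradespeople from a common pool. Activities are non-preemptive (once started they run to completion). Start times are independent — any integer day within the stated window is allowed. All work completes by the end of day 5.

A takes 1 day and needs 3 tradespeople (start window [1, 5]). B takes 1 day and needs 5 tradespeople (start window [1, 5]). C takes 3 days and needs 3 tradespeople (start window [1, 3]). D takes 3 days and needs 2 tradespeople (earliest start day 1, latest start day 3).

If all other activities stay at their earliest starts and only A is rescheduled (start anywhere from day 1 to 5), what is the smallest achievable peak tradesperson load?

A@1: d1:13  d2:5  d3:5  d4:0  d5:0 → peak 13
A@2: d1:10  d2:8  d3:5  d4:0  d5:0 → peak 10
A@3: d1:10  d2:5  d3:8  d4:0  d5:0 → peak 10
A@4: d1:10  d2:5  d3:5  d4:3  d5:0 → peak 10
A@5: d1:10  d2:5  d3:5  d4:0  d5:3 → peak 10
Best is A@2, peak 10.

10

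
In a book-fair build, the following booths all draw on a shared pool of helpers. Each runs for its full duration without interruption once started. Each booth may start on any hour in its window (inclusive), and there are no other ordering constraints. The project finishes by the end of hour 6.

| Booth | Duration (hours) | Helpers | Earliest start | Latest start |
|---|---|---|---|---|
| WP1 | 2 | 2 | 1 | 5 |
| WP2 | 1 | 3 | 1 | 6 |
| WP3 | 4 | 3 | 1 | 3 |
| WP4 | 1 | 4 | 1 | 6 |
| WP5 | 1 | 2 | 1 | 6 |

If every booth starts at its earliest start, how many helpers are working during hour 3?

At early start, hour 3 has: WP3.
Demand: 3 = 3.

3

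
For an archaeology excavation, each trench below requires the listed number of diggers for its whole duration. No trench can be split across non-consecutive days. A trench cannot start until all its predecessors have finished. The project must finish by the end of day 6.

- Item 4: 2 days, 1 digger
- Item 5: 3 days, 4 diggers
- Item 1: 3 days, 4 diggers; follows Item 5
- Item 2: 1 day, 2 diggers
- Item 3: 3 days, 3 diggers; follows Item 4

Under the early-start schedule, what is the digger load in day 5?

At early start, day 5 has: Item 1, Item 3.
Demand: 4 + 3 = 7.

7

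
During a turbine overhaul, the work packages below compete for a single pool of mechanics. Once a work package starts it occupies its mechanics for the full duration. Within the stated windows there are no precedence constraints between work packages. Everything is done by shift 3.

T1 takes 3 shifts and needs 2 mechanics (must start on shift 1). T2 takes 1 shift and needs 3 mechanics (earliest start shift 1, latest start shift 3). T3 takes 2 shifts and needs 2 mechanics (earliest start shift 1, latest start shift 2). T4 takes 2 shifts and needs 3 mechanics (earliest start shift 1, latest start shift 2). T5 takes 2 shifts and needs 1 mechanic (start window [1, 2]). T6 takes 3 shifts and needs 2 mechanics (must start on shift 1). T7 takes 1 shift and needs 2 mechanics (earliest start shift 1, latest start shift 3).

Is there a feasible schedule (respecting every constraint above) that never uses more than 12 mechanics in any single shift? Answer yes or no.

yes

Schedule T1@1, T2@1, T3@1, T4@2, T5@1, T6@1, T7@3: s1:10  s2:10  s3:9 — peak 10 ≤ 12.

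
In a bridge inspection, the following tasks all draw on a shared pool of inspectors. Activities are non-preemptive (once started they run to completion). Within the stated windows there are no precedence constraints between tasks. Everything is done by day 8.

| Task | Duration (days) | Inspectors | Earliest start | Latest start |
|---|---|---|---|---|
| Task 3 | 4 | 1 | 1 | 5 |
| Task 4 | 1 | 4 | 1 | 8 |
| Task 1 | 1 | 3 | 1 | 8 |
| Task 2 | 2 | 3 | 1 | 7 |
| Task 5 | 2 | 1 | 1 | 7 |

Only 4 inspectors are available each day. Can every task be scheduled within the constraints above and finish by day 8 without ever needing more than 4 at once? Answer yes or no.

yes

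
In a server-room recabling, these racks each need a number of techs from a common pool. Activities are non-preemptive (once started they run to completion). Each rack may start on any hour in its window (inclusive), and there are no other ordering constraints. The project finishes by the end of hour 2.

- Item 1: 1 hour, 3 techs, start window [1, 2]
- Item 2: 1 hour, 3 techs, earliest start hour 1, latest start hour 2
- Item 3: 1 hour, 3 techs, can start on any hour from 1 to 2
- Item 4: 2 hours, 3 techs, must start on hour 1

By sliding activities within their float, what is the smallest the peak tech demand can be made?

9

Early-start (Item 1@1, Item 2@1, Item 3@1, Item 4@1) gives peak 12: h1:12  h2:3.
Shift Item 3→2.
Schedule Item 1@1, Item 2@1, Item 3@2, Item 4@1: h1:9  h2:6 — peak 9.
No arrangement of the 8 feasible schedules does better.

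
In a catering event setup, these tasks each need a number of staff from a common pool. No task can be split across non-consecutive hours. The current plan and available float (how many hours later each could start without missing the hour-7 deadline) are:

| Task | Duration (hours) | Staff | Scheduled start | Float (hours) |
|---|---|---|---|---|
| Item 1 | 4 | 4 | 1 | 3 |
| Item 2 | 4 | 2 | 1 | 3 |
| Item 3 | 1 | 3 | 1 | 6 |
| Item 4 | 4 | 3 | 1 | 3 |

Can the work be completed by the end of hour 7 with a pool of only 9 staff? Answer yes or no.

Schedule Item 1@1, Item 2@1, Item 3@1, Item 4@2: h1:9  h2:9  h3:9  h4:9  h5:3  h6:0  h7:0 — peak 9 ≤ 9.

yes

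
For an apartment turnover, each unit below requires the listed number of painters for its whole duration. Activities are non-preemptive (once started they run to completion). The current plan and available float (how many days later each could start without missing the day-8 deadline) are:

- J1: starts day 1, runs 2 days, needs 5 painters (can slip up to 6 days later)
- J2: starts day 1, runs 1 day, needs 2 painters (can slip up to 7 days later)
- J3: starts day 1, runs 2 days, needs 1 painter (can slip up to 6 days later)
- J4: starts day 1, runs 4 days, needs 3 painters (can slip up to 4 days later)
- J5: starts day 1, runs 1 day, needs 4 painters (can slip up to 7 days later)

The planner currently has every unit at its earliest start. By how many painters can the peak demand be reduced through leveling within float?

10

Early-start peak: d1:15  d2:9  d3:3  d4:3  d5:0  d6:0  d7:0  d8:0 ⇒ 15.
Leveled (J1@1, J2@3, J3@3, J4@4, J5@8): d1:5  d2:5  d3:3  d4:4  d5:3  d6:3  d7:3  d8:4 ⇒ 5.
Reduction 15 − 5 = 10.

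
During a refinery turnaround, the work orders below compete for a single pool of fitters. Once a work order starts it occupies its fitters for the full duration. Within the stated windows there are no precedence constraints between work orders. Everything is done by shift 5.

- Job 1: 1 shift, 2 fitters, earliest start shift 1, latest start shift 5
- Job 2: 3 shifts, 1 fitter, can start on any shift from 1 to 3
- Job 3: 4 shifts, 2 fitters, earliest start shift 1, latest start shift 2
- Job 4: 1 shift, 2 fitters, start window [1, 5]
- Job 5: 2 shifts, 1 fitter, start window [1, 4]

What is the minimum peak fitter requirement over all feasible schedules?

Early-start (Job 1@1, Job 2@1, Job 3@1, Job 4@1, Job 5@1) gives peak 8: s1:8  s2:4  s3:3  s4:2  s5:0.
Shift Job 3→2, Job 4→4.
Schedule Job 1@1, Job 2@1, Job 3@2, Job 4@4, Job 5@1: s1:4  s2:4  s3:3  s4:4  s5:2 — peak 4.
Total fitter-shifts = 17 over 5 shifts ⇒ peak ≥ ⌈17/5⌉ = 4, so 4 is optimal.

4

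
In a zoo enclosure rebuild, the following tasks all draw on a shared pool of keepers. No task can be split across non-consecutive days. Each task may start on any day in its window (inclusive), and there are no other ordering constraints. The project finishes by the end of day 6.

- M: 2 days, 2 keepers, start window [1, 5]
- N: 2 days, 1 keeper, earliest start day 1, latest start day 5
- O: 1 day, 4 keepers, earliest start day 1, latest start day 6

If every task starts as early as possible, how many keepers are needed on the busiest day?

7

Early-start schedule: M@1, N@1, O@1.
Load per day: day 1: 7, day 2: 3, day 3: 0, day 4: 0, day 5: 0, day 6: 0.
Peak is 7.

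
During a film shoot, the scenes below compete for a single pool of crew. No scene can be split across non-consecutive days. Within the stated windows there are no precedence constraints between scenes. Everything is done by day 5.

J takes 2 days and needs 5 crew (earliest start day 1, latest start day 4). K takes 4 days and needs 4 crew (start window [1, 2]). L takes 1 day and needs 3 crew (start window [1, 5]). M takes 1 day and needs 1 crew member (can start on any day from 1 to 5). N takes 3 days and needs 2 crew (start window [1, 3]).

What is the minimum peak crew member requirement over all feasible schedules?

9

Early-start (J@1, K@1, L@1, M@1, N@1) gives peak 15: d1:15  d2:11  d3:6  d4:4  d5:0.
Shift L→3, M→4, N→3.
Schedule J@1, K@1, L@3, M@4, N@3: d1:9  d2:9  d3:9  d4:7  d5:2 — peak 9.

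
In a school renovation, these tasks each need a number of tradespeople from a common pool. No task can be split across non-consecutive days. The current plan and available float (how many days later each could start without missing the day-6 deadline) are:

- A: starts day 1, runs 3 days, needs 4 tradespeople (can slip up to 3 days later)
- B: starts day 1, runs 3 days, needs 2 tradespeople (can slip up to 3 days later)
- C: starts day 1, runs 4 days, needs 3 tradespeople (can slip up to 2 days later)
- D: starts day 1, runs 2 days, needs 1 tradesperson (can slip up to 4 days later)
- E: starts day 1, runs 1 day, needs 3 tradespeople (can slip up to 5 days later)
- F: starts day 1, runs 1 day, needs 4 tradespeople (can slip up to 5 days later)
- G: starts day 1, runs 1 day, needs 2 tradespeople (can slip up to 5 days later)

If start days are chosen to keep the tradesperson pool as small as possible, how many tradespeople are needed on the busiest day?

Early-start (A@1, B@1, C@1, D@1, E@1, F@1, G@1) gives peak 19: d1:19  d2:10  d3:9  d4:3  d5:0  d6:0.
Shift B→4, D→4, E→6, F→5, G→6.
Schedule A@1, B@4, C@1, D@4, E@6, F@5, G@6: d1:7  d2:7  d3:7  d4:6  d5:7  d6:7 — peak 7.
Total tradesperson-days = 41 over 6 days ⇒ peak ≥ ⌈41/6⌉ = 7, so 7 is optimal.

7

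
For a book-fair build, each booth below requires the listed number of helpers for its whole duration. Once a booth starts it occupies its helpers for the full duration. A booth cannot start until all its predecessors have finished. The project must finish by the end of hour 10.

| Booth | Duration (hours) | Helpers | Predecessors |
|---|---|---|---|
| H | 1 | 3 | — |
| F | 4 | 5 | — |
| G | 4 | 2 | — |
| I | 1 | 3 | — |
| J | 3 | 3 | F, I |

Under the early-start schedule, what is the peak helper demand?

Early-start schedule: H@1, F@1, G@1, I@1, J@5.
Load per hour: hour 1: 13, hour 2: 7, hour 3: 7, hour 4: 7, hour 5: 3, hour 6: 3, hour 7: 3, hour 8: 0, hour 9: 0, hour 10: 0.
Peak is 13.

13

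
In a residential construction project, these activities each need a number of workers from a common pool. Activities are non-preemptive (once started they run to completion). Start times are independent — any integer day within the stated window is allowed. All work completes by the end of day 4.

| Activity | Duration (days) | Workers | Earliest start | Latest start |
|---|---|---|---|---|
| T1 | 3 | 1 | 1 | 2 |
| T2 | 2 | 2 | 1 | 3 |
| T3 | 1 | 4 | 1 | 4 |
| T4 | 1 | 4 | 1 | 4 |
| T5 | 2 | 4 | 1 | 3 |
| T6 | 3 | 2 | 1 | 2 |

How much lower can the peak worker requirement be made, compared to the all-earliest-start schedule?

8

Early-start peak: d1:17  d2:9  d3:3  d4:0 ⇒ 17.
Leveled (T1@1, T2@1, T3@1, T4@2, T5@3, T6@1): d1:9  d2:9  d3:7  d4:4 ⇒ 9.
Reduction 17 − 9 = 8.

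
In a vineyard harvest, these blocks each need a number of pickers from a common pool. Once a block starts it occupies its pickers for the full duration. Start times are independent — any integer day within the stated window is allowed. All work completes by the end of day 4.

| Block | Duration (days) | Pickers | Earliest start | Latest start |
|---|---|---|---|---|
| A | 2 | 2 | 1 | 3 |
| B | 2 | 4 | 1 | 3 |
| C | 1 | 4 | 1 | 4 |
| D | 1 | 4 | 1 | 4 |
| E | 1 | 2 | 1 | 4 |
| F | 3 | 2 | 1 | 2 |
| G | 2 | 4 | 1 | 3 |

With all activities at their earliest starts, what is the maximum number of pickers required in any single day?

Early-start schedule: A@1, B@1, C@1, D@1, E@1, F@1, G@1.
Load per day: day 1: 22, day 2: 12, day 3: 2, day 4: 0.
Peak is 22.

22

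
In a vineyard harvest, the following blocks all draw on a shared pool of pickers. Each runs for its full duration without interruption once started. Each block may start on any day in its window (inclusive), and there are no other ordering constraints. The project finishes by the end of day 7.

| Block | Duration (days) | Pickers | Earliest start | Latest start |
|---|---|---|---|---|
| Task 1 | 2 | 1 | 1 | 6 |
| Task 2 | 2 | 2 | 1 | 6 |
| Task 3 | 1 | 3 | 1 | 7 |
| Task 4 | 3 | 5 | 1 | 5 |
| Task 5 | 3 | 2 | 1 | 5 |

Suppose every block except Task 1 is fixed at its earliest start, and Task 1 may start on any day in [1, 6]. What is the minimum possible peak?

12

Task 1@1: d1:13  d2:10  d3:7  d4:0  d5:0  d6:0  d7:0 → peak 13
Task 1@2: d1:12  d2:10  d3:8  d4:0  d5:0  d6:0  d7:0 → peak 12
Task 1@3: d1:12  d2:9  d3:8  d4:1  d5:0  d6:0  d7:0 → peak 12
Task 1@4: d1:12  d2:9  d3:7  d4:1  d5:1  d6:0  d7:0 → peak 12
Task 1@5: d1:12  d2:9  d3:7  d4:0  d5:1  d6:1  d7:0 → peak 12
Task 1@6: d1:12  d2:9  d3:7  d4:0  d5:0  d6:1  d7:1 → peak 12
Best is Task 1@2, peak 12.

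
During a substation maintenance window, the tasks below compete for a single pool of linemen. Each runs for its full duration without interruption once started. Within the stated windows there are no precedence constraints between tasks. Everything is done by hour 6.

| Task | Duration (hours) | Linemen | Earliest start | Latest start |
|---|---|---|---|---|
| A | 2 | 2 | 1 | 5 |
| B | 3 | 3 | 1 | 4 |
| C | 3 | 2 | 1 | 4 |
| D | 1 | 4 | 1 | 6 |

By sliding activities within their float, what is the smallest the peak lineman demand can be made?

Early-start (A@1, B@1, C@1, D@1) gives peak 11: h1:11  h2:7  h3:5  h4:0  h5:0  h6:0.
Shift C→3, D→6.
Schedule A@1, B@1, C@3, D@6: h1:5  h2:5  h3:5  h4:2  h5:2  h6:4 — peak 5.

5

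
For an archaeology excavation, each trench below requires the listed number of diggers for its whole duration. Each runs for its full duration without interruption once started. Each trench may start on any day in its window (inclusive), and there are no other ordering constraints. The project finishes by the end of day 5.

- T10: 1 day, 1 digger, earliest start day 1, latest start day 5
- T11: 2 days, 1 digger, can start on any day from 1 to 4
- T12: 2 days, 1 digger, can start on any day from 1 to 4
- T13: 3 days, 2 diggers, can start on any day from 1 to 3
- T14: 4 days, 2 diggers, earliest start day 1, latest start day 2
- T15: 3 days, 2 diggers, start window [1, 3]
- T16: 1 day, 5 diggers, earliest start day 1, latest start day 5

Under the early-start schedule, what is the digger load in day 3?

At early start, day 3 has: T13, T14, T15.
Demand: 2 + 2 + 2 = 6.

6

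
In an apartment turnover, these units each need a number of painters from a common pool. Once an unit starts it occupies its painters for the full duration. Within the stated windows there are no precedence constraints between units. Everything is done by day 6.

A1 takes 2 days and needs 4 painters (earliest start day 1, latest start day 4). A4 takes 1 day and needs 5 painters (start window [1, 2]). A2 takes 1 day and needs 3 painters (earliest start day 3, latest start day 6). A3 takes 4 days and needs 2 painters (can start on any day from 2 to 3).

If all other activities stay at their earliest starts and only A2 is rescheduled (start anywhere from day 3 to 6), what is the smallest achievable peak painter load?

A2@3: d1:9  d2:6  d3:5  d4:2  d5:2  d6:0 → peak 9
A2@4: d1:9  d2:6  d3:2  d4:5  d5:2  d6:0 → peak 9
A2@5: d1:9  d2:6  d3:2  d4:2  d5:5  d6:0 → peak 9
A2@6: d1:9  d2:6  d3:2  d4:2  d5:2  d6:3 → peak 9
Best is A2@3, peak 9.

9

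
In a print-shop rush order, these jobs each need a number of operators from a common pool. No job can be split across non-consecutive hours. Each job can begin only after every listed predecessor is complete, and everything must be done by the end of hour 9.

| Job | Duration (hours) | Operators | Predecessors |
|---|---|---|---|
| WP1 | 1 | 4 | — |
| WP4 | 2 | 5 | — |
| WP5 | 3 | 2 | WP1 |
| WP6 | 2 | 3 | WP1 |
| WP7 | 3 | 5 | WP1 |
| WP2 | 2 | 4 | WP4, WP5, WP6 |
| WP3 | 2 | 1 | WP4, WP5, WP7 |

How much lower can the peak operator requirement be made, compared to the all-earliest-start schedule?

7

Early-start peak: h1:9  h2:15  h3:10  h4:7  h5:5  h6:5  h7:0  h8:0  h9:0 ⇒ 15.
Leveled (WP1@1, WP4@2, WP5@2, WP6@4, WP7@5, WP2@8, WP3@8): h1:4  h2:7  h3:7  h4:5  h5:8  h6:5  h7:5  h8:5  h9:5 ⇒ 8.
Reduction 15 − 8 = 7.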